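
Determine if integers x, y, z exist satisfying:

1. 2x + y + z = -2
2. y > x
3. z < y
Yes

Take x = 0, y = 1, z = -3. Substituting into each constraint:
  (1) 2(0) + 1 + (-3) = -2 ✓
  (2) 1 > 0 ✓
  (3) -3 < 1 ✓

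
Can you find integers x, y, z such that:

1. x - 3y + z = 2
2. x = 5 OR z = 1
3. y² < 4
Yes

Take x = -2, y = -1, z = 1. Substituting into each constraint:
  (1) (-2) - 3(-1) + 1 = 2 ✓
  (2) z = 1, target 1 ✓ (second branch holds)
  (3) y² = (-1)² = 1, and 1 < 4 ✓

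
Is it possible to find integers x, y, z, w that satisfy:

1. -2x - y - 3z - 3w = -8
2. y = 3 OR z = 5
Yes

Take x = 1, y = 3, z = 1, w = 0. Substituting into each constraint:
  (1) -2(1) + (-3) - 3(1) - 3(0) = -8 ✓
  (2) y = 3, target 3 ✓ (first branch holds)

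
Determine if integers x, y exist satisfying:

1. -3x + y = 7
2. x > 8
Yes

Take x = 9, y = 34. Substituting into each constraint:
  (1) -3(9) + 34 = 7 ✓
  (2) 9 > 8 ✓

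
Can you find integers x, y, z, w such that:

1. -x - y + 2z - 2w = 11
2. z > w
Yes

Take x = 0, y = -9, z = 1, w = 0. Substituting into each constraint:
  (1) 0 + 9 + 2(1) - 2(0) = 11 ✓
  (2) 1 > 0 ✓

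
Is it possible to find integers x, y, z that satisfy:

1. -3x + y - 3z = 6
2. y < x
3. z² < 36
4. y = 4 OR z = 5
Yes

Take x = -11, y = -12, z = 5. Substituting into each constraint:
  (1) -3(-11) + (-12) - 3(5) = 6 ✓
  (2) -12 < -11 ✓
  (3) z² = (5)² = 25, and 25 < 36 ✓
  (4) z = 5, target 5 ✓ (second branch holds)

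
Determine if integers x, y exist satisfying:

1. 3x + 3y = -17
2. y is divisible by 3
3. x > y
No

Even the single constraint (3x + 3y = -17) is infeasible over the integers.

  - 3x + 3y = -17: every term on the left is divisible by 3, so the LHS ≡ 0 (mod 3), but the RHS -17 is not — no integer solution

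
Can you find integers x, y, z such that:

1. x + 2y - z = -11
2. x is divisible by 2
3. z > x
Yes

Take x = 0, y = -5, z = 1. Substituting into each constraint:
  (1) 0 + 2(-5) + (-1) = -11 ✓
  (2) 0 = 2 × 0, remainder 0 ✓
  (3) 1 > 0 ✓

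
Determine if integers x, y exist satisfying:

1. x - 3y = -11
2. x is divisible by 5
Yes

Take x = -5, y = 2. Substituting into each constraint:
  (1) (-5) - 3(2) = -11 ✓
  (2) -5 = 5 × -1, remainder 0 ✓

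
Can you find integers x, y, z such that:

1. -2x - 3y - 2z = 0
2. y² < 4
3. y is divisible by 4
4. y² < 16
Yes

Take x = 0, y = 0, z = 0. Substituting into each constraint:
  (1) -2(0) - 3(0) - 2(0) = 0 ✓
  (2) y² = (0)² = 0, and 0 < 4 ✓
  (3) 0 = 4 × 0, remainder 0 ✓
  (4) y² = (0)² = 0, and 0 < 16 ✓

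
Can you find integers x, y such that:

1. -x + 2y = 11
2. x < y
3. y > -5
Yes

Take x = 1, y = 6. Substituting into each constraint:
  (1) (-1) + 2(6) = 11 ✓
  (2) 1 < 6 ✓
  (3) 6 > -5 ✓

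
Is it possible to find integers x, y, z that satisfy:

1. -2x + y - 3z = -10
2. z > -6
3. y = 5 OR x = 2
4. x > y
Yes

Take x = 6, y = 5, z = 1. Substituting into each constraint:
  (1) -2(6) + 5 - 3(1) = -10 ✓
  (2) 1 > -6 ✓
  (3) y = 5, target 5 ✓ (first branch holds)
  (4) 6 > 5 ✓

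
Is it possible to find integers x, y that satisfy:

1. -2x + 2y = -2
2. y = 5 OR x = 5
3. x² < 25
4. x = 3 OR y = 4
No

The full constraint system is jointly infeasible over the integers. Each constraint and what it forces:

  - -2x + 2y = -2: is a linear equation tying the variables together
  - y = 5 OR x = 5: forces a choice: either y = 5 or x = 5
  - x² < 25: restricts x to |x| ≤ 4
  - x = 3 OR y = 4: forces a choice: either x = 3 or y = 4

The bounds confine x to {-4, -3, -2, -1, 0, 1, 2, 3, 4}. For each value, substitute into the equation:
  • x = -4: the equation forces y = -5, but neither branch of (y = 5 OR x = 5) holds.
  • x = -3: the equation forces y = -4, but neither branch of (y = 5 OR x = 5) holds.
  • x = -2: the equation forces y = -3, but neither branch of (y = 5 OR x = 5) holds.
  • x = -1: the equation forces y = -2, but neither branch of (y = 5 OR x = 5) holds.
  • x = 0: the equation forces y = -1, but neither branch of (y = 5 OR x = 5) holds.
  • x = 1: the equation forces y = 0, but neither branch of (y = 5 OR x = 5) holds.
  • x = 2: the equation forces y = 1, but neither branch of (y = 5 OR x = 5) holds.
  • x = 3: the equation forces y = 2, but neither branch of (y = 5 OR x = 5) holds.
  • x = 4: the equation forces y = 3, but neither branch of (y = 5 OR x = 5) holds.
Every case fails, so no integer solution exists.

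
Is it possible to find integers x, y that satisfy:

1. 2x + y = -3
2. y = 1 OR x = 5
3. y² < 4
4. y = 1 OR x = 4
Yes

Take x = -2, y = 1. Substituting into each constraint:
  (1) 2(-2) + 1 = -3 ✓
  (2) y = 1, target 1 ✓ (first branch holds)
  (3) y² = (1)² = 1, and 1 < 4 ✓
  (4) y = 1, target 1 ✓ (first branch holds)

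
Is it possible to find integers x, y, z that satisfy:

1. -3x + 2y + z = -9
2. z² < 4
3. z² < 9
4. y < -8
Yes

Take x = -3, y = -9, z = 0. Substituting into each constraint:
  (1) -3(-3) + 2(-9) + 0 = -9 ✓
  (2) z² = (0)² = 0, and 0 < 4 ✓
  (3) z² = (0)² = 0, and 0 < 9 ✓
  (4) -9 < -8 ✓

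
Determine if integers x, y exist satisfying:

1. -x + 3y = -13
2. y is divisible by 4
Yes

Take x = 13, y = 0. Substituting into each constraint:
  (1) (-13) + 3(0) = -13 ✓
  (2) 0 = 4 × 0, remainder 0 ✓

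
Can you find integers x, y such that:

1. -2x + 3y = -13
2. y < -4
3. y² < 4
No

A contradictory subset is {y < -4, y² < 4}. No integer assignment can satisfy these jointly:

  - y < -4: bounds one variable relative to a constant
  - y² < 4: restricts y to |y| ≤ 1

Direct contradiction: the bounds on y require y ≥ -1 and y ≤ -5 simultaneously, which is empty.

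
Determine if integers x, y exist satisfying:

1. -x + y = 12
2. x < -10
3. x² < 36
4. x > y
No

A contradictory subset is {-x + y = 12, x > y}. No integer assignment can satisfy these jointly:

  - -x + y = 12: is a linear equation tying the variables together
  - x > y: bounds one variable relative to another variable

From the equation, x − y = -12, i.e. x − y = -12; but x > y requires x − y ≥ 1. Contradiction.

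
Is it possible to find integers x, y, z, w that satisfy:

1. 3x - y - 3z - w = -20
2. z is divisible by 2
Yes

Take x = 0, y = 0, z = 0, w = 20. Substituting into each constraint:
  (1) 3(0) + 0 - 3(0) + (-20) = -20 ✓
  (2) 0 = 2 × 0, remainder 0 ✓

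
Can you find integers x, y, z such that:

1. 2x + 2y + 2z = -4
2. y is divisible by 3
Yes

Take x = 0, y = 0, z = -2. Substituting into each constraint:
  (1) 2(0) + 2(0) + 2(-2) = -4 ✓
  (2) 0 = 3 × 0, remainder 0 ✓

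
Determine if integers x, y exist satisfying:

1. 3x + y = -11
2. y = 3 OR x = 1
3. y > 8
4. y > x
No

A contradictory subset is {3x + y = -11, y = 3 OR x = 1, y > 8}. No integer assignment can satisfy these jointly:

  - 3x + y = -11: is a linear equation tying the variables together
  - y = 3 OR x = 1: forces a choice: either y = 3 or x = 1
  - y > 8: bounds one variable relative to a constant

Split on the disjunction (y = 3 OR x = 1):
  • If y = 3: this contradicts the bound y ≥ 9.
  • If x = 1: the equation forces y = -14, which contradicts the bound y ≥ 9.
Both branches are infeasible, so the system has no integer solution.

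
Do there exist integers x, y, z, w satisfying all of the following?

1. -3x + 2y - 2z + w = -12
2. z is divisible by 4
Yes

Take x = 0, y = 0, z = 0, w = -12. Substituting into each constraint:
  (1) -3(0) + 2(0) - 2(0) + (-12) = -12 ✓
  (2) 0 = 4 × 0, remainder 0 ✓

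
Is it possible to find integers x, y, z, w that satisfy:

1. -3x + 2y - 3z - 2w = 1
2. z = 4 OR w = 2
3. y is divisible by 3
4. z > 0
Yes

Take x = -7, y = 0, z = 4, w = 4. Substituting into each constraint:
  (1) -3(-7) + 2(0) - 3(4) - 2(4) = 1 ✓
  (2) z = 4, target 4 ✓ (first branch holds)
  (3) 0 = 3 × 0, remainder 0 ✓
  (4) 4 > 0 ✓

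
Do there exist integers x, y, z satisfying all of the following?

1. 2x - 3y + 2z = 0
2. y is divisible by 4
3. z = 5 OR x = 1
Yes

Take x = -5, y = 0, z = 5. Substituting into each constraint:
  (1) 2(-5) - 3(0) + 2(5) = 0 ✓
  (2) 0 = 4 × 0, remainder 0 ✓
  (3) z = 5, target 5 ✓ (first branch holds)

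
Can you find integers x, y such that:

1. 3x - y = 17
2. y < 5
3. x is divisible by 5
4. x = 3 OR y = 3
No

A contradictory subset is {3x - y = 17, x is divisible by 5, x = 3 OR y = 3}. No integer assignment can satisfy these jointly:

  - 3x - y = 17: is a linear equation tying the variables together
  - x is divisible by 5: restricts x to multiples of 5
  - x = 3 OR y = 3: forces a choice: either x = 3 or y = 3

Split on the disjunction (x = 3 OR y = 3):
  • If x = 3: this contradicts the divisibility constraint — 3 is not a multiple of 5.
  • If y = 3: with y = 3, writing x = 5x', every remaining term of the linear equation is divisible by 15, so the left side is ≡ 0 (mod 15); but the right side 20 ≡ 5 (mod 15). No integers can satisfy it.
Both branches are infeasible, so the system has no integer solution.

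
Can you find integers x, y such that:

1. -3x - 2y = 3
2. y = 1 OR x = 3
Yes

Take x = 3, y = -6. Substituting into each constraint:
  (1) -3(3) - 2(-6) = 3 ✓
  (2) x = 3, target 3 ✓ (second branch holds)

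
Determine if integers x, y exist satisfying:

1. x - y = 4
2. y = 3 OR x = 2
Yes

Take x = 7, y = 3. Substituting into each constraint:
  (1) 7 + (-3) = 4 ✓
  (2) y = 3, target 3 ✓ (first branch holds)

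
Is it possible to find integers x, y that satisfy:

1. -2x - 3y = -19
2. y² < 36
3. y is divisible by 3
Yes

Take x = 5, y = 3. Substituting into each constraint:
  (1) -2(5) - 3(3) = -19 ✓
  (2) y² = (3)² = 9, and 9 < 36 ✓
  (3) 3 = 3 × 1, remainder 0 ✓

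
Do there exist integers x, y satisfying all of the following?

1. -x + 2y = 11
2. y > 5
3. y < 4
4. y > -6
No

A contradictory subset is {y > 5, y < 4}. No integer assignment can satisfy these jointly:

  - y > 5: bounds one variable relative to a constant
  - y < 4: bounds one variable relative to a constant

Direct contradiction: the bounds on y require y ≥ 6 and y ≤ 3 simultaneously, which is empty.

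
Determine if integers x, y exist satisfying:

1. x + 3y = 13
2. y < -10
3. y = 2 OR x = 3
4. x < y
No

A contradictory subset is {x + 3y = 13, y < -10, x < y}. No integer assignment can satisfy these jointly:

  - x + 3y = 13: is a linear equation tying the variables together
  - y < -10: bounds one variable relative to a constant
  - x < y: bounds one variable relative to another variable

Propagating the comparison: x < y and y ≤ -11 give x ≤ -12. Range argument: with x ∈ [−∞, -12], y ∈ [−∞, -11], the left side of the equation is at most -45, but the right side is 13 > -45. No integer solution exists.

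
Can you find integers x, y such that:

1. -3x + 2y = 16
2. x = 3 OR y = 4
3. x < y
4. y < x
No

A contradictory subset is {x < y, y < x}. No integer assignment can satisfy these jointly:

  - x < y: bounds one variable relative to another variable
  - y < x: bounds one variable relative to another variable

Direct contradiction: y > x and x > y cannot both hold.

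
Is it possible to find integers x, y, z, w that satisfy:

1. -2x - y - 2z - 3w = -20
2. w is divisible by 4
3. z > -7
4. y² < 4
Yes

Take x = 0, y = 0, z = 10, w = 0. Substituting into each constraint:
  (1) -2(0) + 0 - 2(10) - 3(0) = -20 ✓
  (2) 0 = 4 × 0, remainder 0 ✓
  (3) 10 > -7 ✓
  (4) y² = (0)² = 0, and 0 < 4 ✓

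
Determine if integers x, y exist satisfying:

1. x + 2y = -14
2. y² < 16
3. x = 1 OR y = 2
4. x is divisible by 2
Yes

Take x = -18, y = 2. Substituting into each constraint:
  (1) (-18) + 2(2) = -14 ✓
  (2) y² = (2)² = 4, and 4 < 16 ✓
  (3) y = 2, target 2 ✓ (second branch holds)
  (4) -18 = 2 × -9, remainder 0 ✓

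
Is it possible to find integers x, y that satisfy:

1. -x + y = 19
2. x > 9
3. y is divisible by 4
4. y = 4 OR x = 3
No

A contradictory subset is {-x + y = 19, x > 9, y = 4 OR x = 3}. No integer assignment can satisfy these jointly:

  - -x + y = 19: is a linear equation tying the variables together
  - x > 9: bounds one variable relative to a constant
  - y = 4 OR x = 3: forces a choice: either y = 4 or x = 3

Split on the disjunction (y = 4 OR x = 3):
  • If y = 4: the equation forces x = -15, which contradicts the bound x ≥ 10.
  • If x = 3: this contradicts the bound x ≥ 10.
Both branches are infeasible, so the system has no integer solution.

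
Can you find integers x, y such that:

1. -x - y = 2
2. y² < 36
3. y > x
Yes

Take x = -2, y = 0. Substituting into each constraint:
  (1) 2 + 0 = 2 ✓
  (2) y² = (0)² = 0, and 0 < 36 ✓
  (3) 0 > -2 ✓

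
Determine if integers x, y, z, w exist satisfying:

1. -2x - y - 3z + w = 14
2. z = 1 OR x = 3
Yes

Take x = 0, y = -17, z = 1, w = 0. Substituting into each constraint:
  (1) -2(0) + 17 - 3(1) + 0 = 14 ✓
  (2) z = 1, target 1 ✓ (first branch holds)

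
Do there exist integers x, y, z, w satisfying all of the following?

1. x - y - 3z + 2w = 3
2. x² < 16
Yes

Take x = 1, y = 0, z = 0, w = 1. Substituting into each constraint:
  (1) 1 + 0 - 3(0) + 2(1) = 3 ✓
  (2) x² = (1)² = 1, and 1 < 16 ✓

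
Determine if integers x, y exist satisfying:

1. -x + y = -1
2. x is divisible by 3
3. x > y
Yes

Take x = 0, y = -1. Substituting into each constraint:
  (1) 0 + (-1) = -1 ✓
  (2) 0 = 3 × 0, remainder 0 ✓
  (3) 0 > -1 ✓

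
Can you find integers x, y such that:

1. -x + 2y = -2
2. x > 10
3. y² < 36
Yes

Take x = 12, y = 5. Substituting into each constraint:
  (1) (-12) + 2(5) = -2 ✓
  (2) 12 > 10 ✓
  (3) y² = (5)² = 25, and 25 < 36 ✓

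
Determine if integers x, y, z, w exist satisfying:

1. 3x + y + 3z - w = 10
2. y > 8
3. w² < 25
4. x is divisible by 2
Yes

Take x = 0, y = 10, z = 0, w = 0. Substituting into each constraint:
  (1) 3(0) + 10 + 3(0) + 0 = 10 ✓
  (2) 10 > 8 ✓
  (3) w² = (0)² = 0, and 0 < 25 ✓
  (4) 0 = 2 × 0, remainder 0 ✓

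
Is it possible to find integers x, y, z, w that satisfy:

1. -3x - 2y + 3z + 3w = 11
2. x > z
Yes

Take x = 0, y = 2, z = -1, w = 6. Substituting into each constraint:
  (1) -3(0) - 2(2) + 3(-1) + 3(6) = 11 ✓
  (2) 0 > -1 ✓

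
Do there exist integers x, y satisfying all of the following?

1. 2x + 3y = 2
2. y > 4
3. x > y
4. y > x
No

A contradictory subset is {x > y, y > x}. No integer assignment can satisfy these jointly:

  - x > y: bounds one variable relative to another variable
  - y > x: bounds one variable relative to another variable

Direct contradiction: x > y and y > x cannot both hold.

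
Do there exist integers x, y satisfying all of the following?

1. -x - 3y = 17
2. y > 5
Yes

Take x = -35, y = 6. Substituting into each constraint:
  (1) 35 - 3(6) = 17 ✓
  (2) 6 > 5 ✓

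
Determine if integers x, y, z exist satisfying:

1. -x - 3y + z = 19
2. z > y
Yes

Take x = -18, y = 0, z = 1. Substituting into each constraint:
  (1) 18 - 3(0) + 1 = 19 ✓
  (2) 1 > 0 ✓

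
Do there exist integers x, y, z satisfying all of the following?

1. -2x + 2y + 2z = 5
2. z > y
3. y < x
No

Even the single constraint (-2x + 2y + 2z = 5) is infeasible over the integers.

  - -2x + 2y + 2z = 5: every term on the left is divisible by 2, so the LHS ≡ 0 (mod 2), but the RHS 5 is not — no integer solution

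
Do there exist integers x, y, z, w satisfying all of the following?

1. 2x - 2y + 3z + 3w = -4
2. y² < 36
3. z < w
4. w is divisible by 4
Yes

Take x = 0, y = -1, z = -2, w = 0. Substituting into each constraint:
  (1) 2(0) - 2(-1) + 3(-2) + 3(0) = -4 ✓
  (2) y² = (-1)² = 1, and 1 < 36 ✓
  (3) -2 < 0 ✓
  (4) 0 = 4 × 0, remainder 0 ✓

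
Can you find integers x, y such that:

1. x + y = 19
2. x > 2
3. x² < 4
No

A contradictory subset is {x > 2, x² < 4}. No integer assignment can satisfy these jointly:

  - x > 2: bounds one variable relative to a constant
  - x² < 4: restricts x to |x| ≤ 1

Direct contradiction: the bounds on x require x ≥ 3 and x ≤ 1 simultaneously, which is empty.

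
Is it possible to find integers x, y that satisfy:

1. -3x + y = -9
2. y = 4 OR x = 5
Yes

Take x = 5, y = 6. Substituting into each constraint:
  (1) -3(5) + 6 = -9 ✓
  (2) x = 5, target 5 ✓ (second branch holds)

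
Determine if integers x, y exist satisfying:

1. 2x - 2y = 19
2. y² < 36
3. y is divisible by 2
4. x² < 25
No

Even the single constraint (2x - 2y = 19) is infeasible over the integers.

  - 2x - 2y = 19: every term on the left is divisible by 2, so the LHS ≡ 0 (mod 2), but the RHS 19 is not — no integer solution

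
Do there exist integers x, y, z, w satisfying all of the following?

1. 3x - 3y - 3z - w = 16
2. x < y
Yes

Take x = 0, y = 1, z = 0, w = -19. Substituting into each constraint:
  (1) 3(0) - 3(1) - 3(0) + 19 = 16 ✓
  (2) 0 < 1 ✓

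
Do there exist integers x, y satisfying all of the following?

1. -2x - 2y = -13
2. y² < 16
No

Even the single constraint (-2x - 2y = -13) is infeasible over the integers.

  - -2x - 2y = -13: every term on the left is divisible by 2, so the LHS ≡ 0 (mod 2), but the RHS -13 is not — no integer solution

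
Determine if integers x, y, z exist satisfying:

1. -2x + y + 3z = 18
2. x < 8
Yes

Take x = 0, y = 0, z = 6. Substituting into each constraint:
  (1) -2(0) + 0 + 3(6) = 18 ✓
  (2) 0 < 8 ✓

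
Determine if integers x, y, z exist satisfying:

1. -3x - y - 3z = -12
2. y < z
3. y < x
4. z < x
Yes

Take x = 3, y = -3, z = 2. Substituting into each constraint:
  (1) -3(3) + 3 - 3(2) = -12 ✓
  (2) -3 < 2 ✓
  (3) -3 < 3 ✓
  (4) 2 < 3 ✓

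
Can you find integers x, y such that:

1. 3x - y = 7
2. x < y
Yes

Take x = 4, y = 5. Substituting into each constraint:
  (1) 3(4) + (-5) = 7 ✓
  (2) 4 < 5 ✓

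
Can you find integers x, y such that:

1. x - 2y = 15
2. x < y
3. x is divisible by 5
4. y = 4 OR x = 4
No

A contradictory subset is {x - 2y = 15, x < y, y = 4 OR x = 4}. No integer assignment can satisfy these jointly:

  - x - 2y = 15: is a linear equation tying the variables together
  - x < y: bounds one variable relative to another variable
  - y = 4 OR x = 4: forces a choice: either y = 4 or x = 4

Split on the disjunction (y = 4 OR x = 4):
  • If y = 4: the equation forces x = 23, giving (y, x) = (4, 23), which violates y > x.
  • If x = 4: with x = 4, every remaining term of the linear equation is divisible by 2, so the left side is ≡ 0 (mod 2); but the right side 11 ≡ 1 (mod 2). No integers can satisfy it.
Both branches are infeasible, so the system has no integer solution.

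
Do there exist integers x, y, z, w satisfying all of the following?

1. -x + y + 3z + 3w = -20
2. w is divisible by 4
Yes

Take x = 20, y = 0, z = 0, w = 0. Substituting into each constraint:
  (1) (-20) + 0 + 3(0) + 3(0) = -20 ✓
  (2) 0 = 4 × 0, remainder 0 ✓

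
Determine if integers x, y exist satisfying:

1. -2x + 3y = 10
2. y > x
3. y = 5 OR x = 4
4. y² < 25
No

A contradictory subset is {-2x + 3y = 10, y = 5 OR x = 4, y² < 25}. No integer assignment can satisfy these jointly:

  - -2x + 3y = 10: is a linear equation tying the variables together
  - y = 5 OR x = 4: forces a choice: either y = 5 or x = 4
  - y² < 25: restricts y to |y| ≤ 4

Split on the disjunction (y = 5 OR x = 4):
  • If y = 5: this contradicts y² < 25, which requires |y| ≤ 4.
  • If x = 4: the equation forces y = 6, but y² < 25 requires |y| ≤ 4.
Both branches are infeasible, so the system has no integer solution.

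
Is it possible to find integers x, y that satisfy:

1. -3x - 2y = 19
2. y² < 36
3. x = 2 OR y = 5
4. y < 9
No

A contradictory subset is {-3x - 2y = 19, x = 2 OR y = 5}. No integer assignment can satisfy these jointly:

  - -3x - 2y = 19: is a linear equation tying the variables together
  - x = 2 OR y = 5: forces a choice: either x = 2 or y = 5

Split on the disjunction (x = 2 OR y = 5):
  • If x = 2: with x = 2, every remaining term of the linear equation is divisible by 2, so the left side is ≡ 0 (mod 2); but the right side 25 ≡ 1 (mod 2). No integers can satisfy it.
  • If y = 5: with y = 5, every remaining term of the linear equation is divisible by 3, so the left side is ≡ 0 (mod 3); but the right side 29 ≡ 2 (mod 3). No integers can satisfy it.
Both branches are infeasible, so the system has no integer solution.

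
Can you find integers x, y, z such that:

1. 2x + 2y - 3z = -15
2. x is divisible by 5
Yes

Take x = 0, y = -6, z = 1. Substituting into each constraint:
  (1) 2(0) + 2(-6) - 3(1) = -15 ✓
  (2) 0 = 5 × 0, remainder 0 ✓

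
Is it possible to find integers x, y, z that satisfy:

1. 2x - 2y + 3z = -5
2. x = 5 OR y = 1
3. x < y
Yes

Take x = 0, y = 1, z = -1. Substituting into each constraint:
  (1) 2(0) - 2(1) + 3(-1) = -5 ✓
  (2) y = 1, target 1 ✓ (second branch holds)
  (3) 0 < 1 ✓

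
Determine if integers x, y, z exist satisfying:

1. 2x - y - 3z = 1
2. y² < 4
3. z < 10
Yes

Take x = 2, y = 0, z = 1. Substituting into each constraint:
  (1) 2(2) + 0 - 3(1) = 1 ✓
  (2) y² = (0)² = 0, and 0 < 4 ✓
  (3) 1 < 10 ✓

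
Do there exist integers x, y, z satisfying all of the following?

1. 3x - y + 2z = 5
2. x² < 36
Yes

Take x = 1, y = 0, z = 1. Substituting into each constraint:
  (1) 3(1) + 0 + 2(1) = 5 ✓
  (2) x² = (1)² = 1, and 1 < 36 ✓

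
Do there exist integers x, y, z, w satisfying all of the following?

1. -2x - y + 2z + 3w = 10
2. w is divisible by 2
Yes

Take x = -5, y = 0, z = 0, w = 0. Substituting into each constraint:
  (1) -2(-5) + 0 + 2(0) + 3(0) = 10 ✓
  (2) 0 = 2 × 0, remainder 0 ✓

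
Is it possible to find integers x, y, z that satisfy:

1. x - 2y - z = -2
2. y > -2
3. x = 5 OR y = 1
Yes

Take x = 0, y = 1, z = 0. Substituting into each constraint:
  (1) 0 - 2(1) + 0 = -2 ✓
  (2) 1 > -2 ✓
  (3) y = 1, target 1 ✓ (second branch holds)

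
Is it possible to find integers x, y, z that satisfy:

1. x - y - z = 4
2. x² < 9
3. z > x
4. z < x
No

A contradictory subset is {z > x, z < x}. No integer assignment can satisfy these jointly:

  - z > x: bounds one variable relative to another variable
  - z < x: bounds one variable relative to another variable

Direct contradiction: z > x and x > z cannot both hold.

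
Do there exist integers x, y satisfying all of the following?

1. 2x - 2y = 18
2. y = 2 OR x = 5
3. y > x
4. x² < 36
No

A contradictory subset is {2x - 2y = 18, y > x}. No integer assignment can satisfy these jointly:

  - 2x - 2y = 18: is a linear equation tying the variables together
  - y > x: bounds one variable relative to another variable

From the equation, x − y = 9, i.e. y − x = -9; but y > x requires y − x ≥ 1. Contradiction.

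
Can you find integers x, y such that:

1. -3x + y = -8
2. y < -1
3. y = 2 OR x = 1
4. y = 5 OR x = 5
No

A contradictory subset is {-3x + y = -8, y < -1, y = 5 OR x = 5}. No integer assignment can satisfy these jointly:

  - -3x + y = -8: is a linear equation tying the variables together
  - y < -1: bounds one variable relative to a constant
  - y = 5 OR x = 5: forces a choice: either y = 5 or x = 5

Split on the disjunction (y = 5 OR x = 5):
  • If y = 5: this contradicts the bound y ≤ -2.
  • If x = 5: the equation forces y = 7, which contradicts the bound y ≤ -2.
Both branches are infeasible, so the system has no integer solution.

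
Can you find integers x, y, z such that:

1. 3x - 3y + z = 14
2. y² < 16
Yes

Take x = 4, y = 0, z = 2. Substituting into each constraint:
  (1) 3(4) - 3(0) + 2 = 14 ✓
  (2) y² = (0)² = 0, and 0 < 16 ✓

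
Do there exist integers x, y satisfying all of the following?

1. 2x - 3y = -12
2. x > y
Yes

Take x = 15, y = 14. Substituting into each constraint:
  (1) 2(15) - 3(14) = -12 ✓
  (2) 15 > 14 ✓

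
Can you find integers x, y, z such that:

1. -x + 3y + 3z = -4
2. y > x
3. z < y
Yes

Take x = -2, y = 0, z = -2. Substituting into each constraint:
  (1) 2 + 3(0) + 3(-2) = -4 ✓
  (2) 0 > -2 ✓
  (3) -2 < 0 ✓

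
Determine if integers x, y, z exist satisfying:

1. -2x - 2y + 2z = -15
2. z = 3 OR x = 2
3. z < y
No

Even the single constraint (-2x - 2y + 2z = -15) is infeasible over the integers.

  - -2x - 2y + 2z = -15: every term on the left is divisible by 2, so the LHS ≡ 0 (mod 2), but the RHS -15 is not — no integer solution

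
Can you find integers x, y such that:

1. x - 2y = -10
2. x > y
Yes

Take x = 12, y = 11. Substituting into each constraint:
  (1) 12 - 2(11) = -10 ✓
  (2) 12 > 11 ✓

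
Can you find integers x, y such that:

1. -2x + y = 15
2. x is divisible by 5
Yes

Take x = 0, y = 15. Substituting into each constraint:
  (1) -2(0) + 15 = 15 ✓
  (2) 0 = 5 × 0, remainder 0 ✓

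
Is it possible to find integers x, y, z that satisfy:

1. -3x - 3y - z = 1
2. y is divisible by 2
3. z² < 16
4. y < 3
Yes

Take x = -1, y = 0, z = 2. Substituting into each constraint:
  (1) -3(-1) - 3(0) + (-2) = 1 ✓
  (2) 0 = 2 × 0, remainder 0 ✓
  (3) z² = (2)² = 4, and 4 < 16 ✓
  (4) 0 < 3 ✓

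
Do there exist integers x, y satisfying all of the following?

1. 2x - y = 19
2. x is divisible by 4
Yes

Take x = 0, y = -19. Substituting into each constraint:
  (1) 2(0) + 19 = 19 ✓
  (2) 0 = 4 × 0, remainder 0 ✓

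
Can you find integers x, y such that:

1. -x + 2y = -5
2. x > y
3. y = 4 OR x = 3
Yes

Take x = 13, y = 4. Substituting into each constraint:
  (1) (-13) + 2(4) = -5 ✓
  (2) 13 > 4 ✓
  (3) y = 4, target 4 ✓ (first branch holds)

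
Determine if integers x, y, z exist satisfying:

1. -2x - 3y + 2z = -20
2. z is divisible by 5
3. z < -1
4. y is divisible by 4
Yes

Take x = 5, y = 0, z = -5. Substituting into each constraint:
  (1) -2(5) - 3(0) + 2(-5) = -20 ✓
  (2) -5 = 5 × -1, remainder 0 ✓
  (3) -5 < -1 ✓
  (4) 0 = 4 × 0, remainder 0 ✓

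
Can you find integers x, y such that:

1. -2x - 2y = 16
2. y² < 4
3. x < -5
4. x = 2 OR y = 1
Yes

Take x = -9, y = 1. Substituting into each constraint:
  (1) -2(-9) - 2(1) = 16 ✓
  (2) y² = (1)² = 1, and 1 < 4 ✓
  (3) -9 < -5 ✓
  (4) y = 1, target 1 ✓ (second branch holds)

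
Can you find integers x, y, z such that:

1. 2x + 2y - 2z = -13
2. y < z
No

Even the single constraint (2x + 2y - 2z = -13) is infeasible over the integers.

  - 2x + 2y - 2z = -13: every term on the left is divisible by 2, so the LHS ≡ 0 (mod 2), but the RHS -13 is not — no integer solution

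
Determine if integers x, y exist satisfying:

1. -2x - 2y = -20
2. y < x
Yes

Take x = 6, y = 4. Substituting into each constraint:
  (1) -2(6) - 2(4) = -20 ✓
  (2) 4 < 6 ✓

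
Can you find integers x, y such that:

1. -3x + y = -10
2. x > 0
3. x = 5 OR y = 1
Yes

Take x = 5, y = 5. Substituting into each constraint:
  (1) -3(5) + 5 = -10 ✓
  (2) 5 > 0 ✓
  (3) x = 5, target 5 ✓ (first branch holds)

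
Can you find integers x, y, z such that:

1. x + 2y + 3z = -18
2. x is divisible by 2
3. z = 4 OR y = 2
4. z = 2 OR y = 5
Yes

Take x = -28, y = 2, z = 2. Substituting into each constraint:
  (1) (-28) + 2(2) + 3(2) = -18 ✓
  (2) -28 = 2 × -14, remainder 0 ✓
  (3) y = 2, target 2 ✓ (second branch holds)
  (4) z = 2, target 2 ✓ (first branch holds)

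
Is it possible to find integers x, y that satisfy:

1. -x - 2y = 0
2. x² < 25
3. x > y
Yes

Take x = 2, y = -1. Substituting into each constraint:
  (1) (-2) - 2(-1) = 0 ✓
  (2) x² = (2)² = 4, and 4 < 25 ✓
  (3) 2 > -1 ✓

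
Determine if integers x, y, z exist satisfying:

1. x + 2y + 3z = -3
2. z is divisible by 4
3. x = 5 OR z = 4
Yes

Take x = 5, y = -4, z = 0. Substituting into each constraint:
  (1) 5 + 2(-4) + 3(0) = -3 ✓
  (2) 0 = 4 × 0, remainder 0 ✓
  (3) x = 5, target 5 ✓ (first branch holds)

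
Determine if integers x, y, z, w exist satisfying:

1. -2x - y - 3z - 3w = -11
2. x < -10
Yes

Take x = -11, y = 0, z = 11, w = 0. Substituting into each constraint:
  (1) -2(-11) + 0 - 3(11) - 3(0) = -11 ✓
  (2) -11 < -10 ✓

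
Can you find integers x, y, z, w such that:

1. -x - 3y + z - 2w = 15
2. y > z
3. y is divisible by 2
Yes

Take x = 0, y = 0, z = -1, w = -8. Substituting into each constraint:
  (1) 0 - 3(0) + (-1) - 2(-8) = 15 ✓
  (2) 0 > -1 ✓
  (3) 0 = 2 × 0, remainder 0 ✓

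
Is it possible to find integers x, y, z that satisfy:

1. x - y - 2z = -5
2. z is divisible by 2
Yes

Take x = 0, y = 5, z = 0. Substituting into each constraint:
  (1) 0 + (-5) - 2(0) = -5 ✓
  (2) 0 = 2 × 0, remainder 0 ✓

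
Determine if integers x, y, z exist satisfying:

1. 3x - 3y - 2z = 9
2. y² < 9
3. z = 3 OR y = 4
Yes

Take x = 5, y = 0, z = 3. Substituting into each constraint:
  (1) 3(5) - 3(0) - 2(3) = 9 ✓
  (2) y² = (0)² = 0, and 0 < 9 ✓
  (3) z = 3, target 3 ✓ (first branch holds)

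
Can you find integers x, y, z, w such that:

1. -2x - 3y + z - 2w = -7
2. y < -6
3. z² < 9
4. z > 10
No

A contradictory subset is {z² < 9, z > 10}. No integer assignment can satisfy these jointly:

  - z² < 9: restricts z to |z| ≤ 2
  - z > 10: bounds one variable relative to a constant

Direct contradiction: the bounds on z require z ≥ 11 and z ≤ 2 simultaneously, which is empty.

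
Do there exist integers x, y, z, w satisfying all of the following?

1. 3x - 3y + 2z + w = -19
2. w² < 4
Yes

Take x = 0, y = 0, z = -10, w = 1. Substituting into each constraint:
  (1) 3(0) - 3(0) + 2(-10) + 1 = -19 ✓
  (2) w² = (1)² = 1, and 1 < 4 ✓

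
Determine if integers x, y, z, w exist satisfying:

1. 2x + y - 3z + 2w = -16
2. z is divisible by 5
Yes

Take x = -8, y = 0, z = 0, w = 0. Substituting into each constraint:
  (1) 2(-8) + 0 - 3(0) + 2(0) = -16 ✓
  (2) 0 = 5 × 0, remainder 0 ✓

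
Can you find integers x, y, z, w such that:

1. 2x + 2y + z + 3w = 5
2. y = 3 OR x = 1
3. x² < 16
Yes

Take x = 1, y = 0, z = 0, w = 1. Substituting into each constraint:
  (1) 2(1) + 2(0) + 0 + 3(1) = 5 ✓
  (2) x = 1, target 1 ✓ (second branch holds)
  (3) x² = (1)² = 1, and 1 < 16 ✓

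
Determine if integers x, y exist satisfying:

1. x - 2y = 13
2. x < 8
Yes

Take x = 1, y = -6. Substituting into each constraint:
  (1) 1 - 2(-6) = 13 ✓
  (2) 1 < 8 ✓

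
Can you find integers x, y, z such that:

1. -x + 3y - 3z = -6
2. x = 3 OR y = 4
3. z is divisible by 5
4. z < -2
Yes

Take x = 3, y = -6, z = -5. Substituting into each constraint:
  (1) (-3) + 3(-6) - 3(-5) = -6 ✓
  (2) x = 3, target 3 ✓ (first branch holds)
  (3) -5 = 5 × -1, remainder 0 ✓
  (4) -5 < -2 ✓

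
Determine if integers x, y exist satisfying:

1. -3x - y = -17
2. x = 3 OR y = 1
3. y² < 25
No

The full constraint system is jointly infeasible over the integers. Each constraint and what it forces:

  - -3x - y = -17: is a linear equation tying the variables together
  - x = 3 OR y = 1: forces a choice: either x = 3 or y = 1
  - y² < 25: restricts y to |y| ≤ 4

Split on the disjunction (x = 3 OR y = 1):
  • If x = 3: the equation forces y = 8, but y² < 25 requires |y| ≤ 4.
  • If y = 1: with y = 1, every remaining term of the linear equation is divisible by 3, so the left side is ≡ 0 (mod 3); but the right side -16 ≡ 2 (mod 3). No integers can satisfy it.
Both branches are infeasible, so the system has no integer solution.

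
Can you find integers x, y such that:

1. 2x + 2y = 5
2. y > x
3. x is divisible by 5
No

Even the single constraint (2x + 2y = 5) is infeasible over the integers.

  - 2x + 2y = 5: every term on the left is divisible by 2, so the LHS ≡ 0 (mod 2), but the RHS 5 is not — no integer solution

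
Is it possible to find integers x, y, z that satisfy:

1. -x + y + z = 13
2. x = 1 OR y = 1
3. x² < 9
Yes

Take x = 1, y = 14, z = 0. Substituting into each constraint:
  (1) (-1) + 14 + 0 = 13 ✓
  (2) x = 1, target 1 ✓ (first branch holds)
  (3) x² = (1)² = 1, and 1 < 9 ✓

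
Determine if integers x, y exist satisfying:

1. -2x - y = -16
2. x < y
Yes

Take x = 5, y = 6. Substituting into each constraint:
  (1) -2(5) + (-6) = -16 ✓
  (2) 5 < 6 ✓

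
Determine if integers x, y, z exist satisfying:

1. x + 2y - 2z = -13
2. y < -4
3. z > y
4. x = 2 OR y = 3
No

A contradictory subset is {x + 2y - 2z = -13, y < -4, x = 2 OR y = 3}. No integer assignment can satisfy these jointly:

  - x + 2y - 2z = -13: is a linear equation tying the variables together
  - y < -4: bounds one variable relative to a constant
  - x = 2 OR y = 3: forces a choice: either x = 2 or y = 3

Split on the disjunction (x = 2 OR y = 3):
  • If x = 2: with x = 2, every remaining term of the linear equation is divisible by 2, so the left side is ≡ 0 (mod 2); but the right side -15 ≡ 1 (mod 2). No integers can satisfy it.
  • If y = 3: this contradicts the bound y ≤ -5.
Both branches are infeasible, so the system has no integer solution.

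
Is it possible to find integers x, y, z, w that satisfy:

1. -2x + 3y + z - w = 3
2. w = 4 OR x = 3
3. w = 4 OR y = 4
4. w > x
Yes

Take x = 2, y = 0, z = 11, w = 4. Substituting into each constraint:
  (1) -2(2) + 3(0) + 11 + (-4) = 3 ✓
  (2) w = 4, target 4 ✓ (first branch holds)
  (3) w = 4, target 4 ✓ (first branch holds)
  (4) 4 > 2 ✓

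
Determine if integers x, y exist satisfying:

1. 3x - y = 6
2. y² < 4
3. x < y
No

The full constraint system is jointly infeasible over the integers. Each constraint and what it forces:

  - 3x - y = 6: is a linear equation tying the variables together
  - y² < 4: restricts y to |y| ≤ 1
  - x < y: bounds one variable relative to another variable

Propagating the comparison: x < y and y ≤ 1 give x ≤ 0. Range argument: with x ∈ [−∞, 0], y ∈ [-1, 1], the left side of the equation is at most 1, but the right side is 6 > 1. No integer solution exists.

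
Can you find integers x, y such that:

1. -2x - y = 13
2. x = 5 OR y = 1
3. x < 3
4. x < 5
Yes

Take x = -7, y = 1. Substituting into each constraint:
  (1) -2(-7) + (-1) = 13 ✓
  (2) y = 1, target 1 ✓ (second branch holds)
  (3) -7 < 3 ✓
  (4) -7 < 5 ✓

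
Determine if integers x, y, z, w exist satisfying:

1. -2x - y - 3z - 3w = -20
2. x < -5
Yes

Take x = -8, y = 0, z = 0, w = 12. Substituting into each constraint:
  (1) -2(-8) + 0 - 3(0) - 3(12) = -20 ✓
  (2) -8 < -5 ✓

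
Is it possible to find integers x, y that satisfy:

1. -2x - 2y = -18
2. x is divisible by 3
Yes

Take x = 0, y = 9. Substituting into each constraint:
  (1) -2(0) - 2(9) = -18 ✓
  (2) 0 = 3 × 0, remainder 0 ✓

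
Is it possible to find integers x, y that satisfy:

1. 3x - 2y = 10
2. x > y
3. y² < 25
Yes

Take x = 2, y = -2. Substituting into each constraint:
  (1) 3(2) - 2(-2) = 10 ✓
  (2) 2 > -2 ✓
  (3) y² = (-2)² = 4, and 4 < 25 ✓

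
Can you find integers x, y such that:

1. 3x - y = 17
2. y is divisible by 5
Yes

Take x = 4, y = -5. Substituting into each constraint:
  (1) 3(4) + 5 = 17 ✓
  (2) -5 = 5 × -1, remainder 0 ✓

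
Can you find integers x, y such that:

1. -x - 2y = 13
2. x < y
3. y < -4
No

The full constraint system is jointly infeasible over the integers. Each constraint and what it forces:

  - -x - 2y = 13: is a linear equation tying the variables together
  - x < y: bounds one variable relative to another variable
  - y < -4: bounds one variable relative to a constant

Propagating the comparison: x < y and y ≤ -5 give x ≤ -6. Range argument: with x ∈ [−∞, -6], y ∈ [−∞, -5], the left side of the equation is at least 16, but the right side is 13 < 16. No integer solution exists.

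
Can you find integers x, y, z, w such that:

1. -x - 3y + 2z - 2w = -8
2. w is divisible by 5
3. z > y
Yes

Take x = 10, y = 0, z = 1, w = 0. Substituting into each constraint:
  (1) (-10) - 3(0) + 2(1) - 2(0) = -8 ✓
  (2) 0 = 5 × 0, remainder 0 ✓
  (3) 1 > 0 ✓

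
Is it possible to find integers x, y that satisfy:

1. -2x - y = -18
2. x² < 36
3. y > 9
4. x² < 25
Yes

Take x = 4, y = 10. Substituting into each constraint:
  (1) -2(4) + (-10) = -18 ✓
  (2) x² = (4)² = 16, and 16 < 36 ✓
  (3) 10 > 9 ✓
  (4) x² = (4)² = 16, and 16 < 25 ✓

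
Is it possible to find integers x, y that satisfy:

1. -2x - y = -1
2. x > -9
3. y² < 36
Yes

Take x = 0, y = 1. Substituting into each constraint:
  (1) -2(0) + (-1) = -1 ✓
  (2) 0 > -9 ✓
  (3) y² = (1)² = 1, and 1 < 36 ✓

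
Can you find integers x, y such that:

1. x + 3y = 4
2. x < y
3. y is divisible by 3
Yes

Take x = -5, y = 3. Substituting into each constraint:
  (1) (-5) + 3(3) = 4 ✓
  (2) -5 < 3 ✓
  (3) 3 = 3 × 1, remainder 0 ✓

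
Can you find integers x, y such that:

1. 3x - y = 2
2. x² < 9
Yes

Take x = 1, y = 1. Substituting into each constraint:
  (1) 3(1) + (-1) = 2 ✓
  (2) x² = (1)² = 1, and 1 < 9 ✓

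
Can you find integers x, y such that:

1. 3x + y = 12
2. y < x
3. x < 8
Yes

Take x = 4, y = 0. Substituting into each constraint:
  (1) 3(4) + 0 = 12 ✓
  (2) 0 < 4 ✓
  (3) 4 < 8 ✓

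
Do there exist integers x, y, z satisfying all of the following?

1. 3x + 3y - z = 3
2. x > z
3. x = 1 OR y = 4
Yes

Take x = -5, y = 4, z = -6. Substituting into each constraint:
  (1) 3(-5) + 3(4) + 6 = 3 ✓
  (2) -5 > -6 ✓
  (3) y = 4, target 4 ✓ (second branch holds)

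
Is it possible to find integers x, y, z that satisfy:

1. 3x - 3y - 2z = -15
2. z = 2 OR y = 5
Yes

Take x = 0, y = 5, z = 0. Substituting into each constraint:
  (1) 3(0) - 3(5) - 2(0) = -15 ✓
  (2) y = 5, target 5 ✓ (second branch holds)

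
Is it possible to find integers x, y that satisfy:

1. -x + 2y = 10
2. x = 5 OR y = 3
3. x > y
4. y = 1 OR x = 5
No

A contradictory subset is {-x + 2y = 10, x = 5 OR y = 3, x > y}. No integer assignment can satisfy these jointly:

  - -x + 2y = 10: is a linear equation tying the variables together
  - x = 5 OR y = 3: forces a choice: either x = 5 or y = 3
  - x > y: bounds one variable relative to another variable

Split on the disjunction (x = 5 OR y = 3):
  • If x = 5: with x = 5, every remaining term of the linear equation is divisible by 2, so the left side is ≡ 0 (mod 2); but the right side 15 ≡ 1 (mod 2). No integers can satisfy it.
  • If y = 3: the equation forces x = -4, giving (y, x) = (3, -4), which violates x > y.
Both branches are infeasible, so the system has no integer solution.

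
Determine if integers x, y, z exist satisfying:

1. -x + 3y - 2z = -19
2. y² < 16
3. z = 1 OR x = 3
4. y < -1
Yes

Take x = 8, y = -3, z = 1. Substituting into each constraint:
  (1) (-8) + 3(-3) - 2(1) = -19 ✓
  (2) y² = (-3)² = 9, and 9 < 16 ✓
  (3) z = 1, target 1 ✓ (first branch holds)
  (4) -3 < -1 ✓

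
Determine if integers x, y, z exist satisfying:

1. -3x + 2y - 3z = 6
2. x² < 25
Yes

Take x = 0, y = 3, z = 0. Substituting into each constraint:
  (1) -3(0) + 2(3) - 3(0) = 6 ✓
  (2) x² = (0)² = 0, and 0 < 25 ✓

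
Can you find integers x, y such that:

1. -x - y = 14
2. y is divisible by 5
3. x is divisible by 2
Yes

Take x = -14, y = 0. Substituting into each constraint:
  (1) 14 + 0 = 14 ✓
  (2) 0 = 5 × 0, remainder 0 ✓
  (3) -14 = 2 × -7, remainder 0 ✓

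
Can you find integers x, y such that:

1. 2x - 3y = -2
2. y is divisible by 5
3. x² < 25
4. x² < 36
Yes

Take x = -1, y = 0. Substituting into each constraint:
  (1) 2(-1) - 3(0) = -2 ✓
  (2) 0 = 5 × 0, remainder 0 ✓
  (3) x² = (-1)² = 1, and 1 < 25 ✓
  (4) x² = (-1)² = 1, and 1 < 36 ✓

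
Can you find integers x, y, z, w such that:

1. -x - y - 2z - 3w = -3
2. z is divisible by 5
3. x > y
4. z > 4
Yes

Take x = 3, y = 2, z = 5, w = -4. Substituting into each constraint:
  (1) (-3) + (-2) - 2(5) - 3(-4) = -3 ✓
  (2) 5 = 5 × 1, remainder 0 ✓
  (3) 3 > 2 ✓
  (4) 5 > 4 ✓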